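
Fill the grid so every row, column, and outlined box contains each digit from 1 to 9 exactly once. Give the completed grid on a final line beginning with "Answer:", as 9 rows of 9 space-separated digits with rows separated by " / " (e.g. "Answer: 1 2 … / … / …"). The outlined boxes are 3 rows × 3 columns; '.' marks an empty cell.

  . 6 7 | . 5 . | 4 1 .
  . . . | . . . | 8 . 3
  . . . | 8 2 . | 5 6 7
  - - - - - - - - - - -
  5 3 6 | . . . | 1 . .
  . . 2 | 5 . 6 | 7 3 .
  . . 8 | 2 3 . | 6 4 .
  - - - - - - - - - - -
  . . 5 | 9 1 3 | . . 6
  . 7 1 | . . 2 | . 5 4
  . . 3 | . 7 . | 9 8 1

Step 1. [r8c1∈{6,8,9}] across row 8, 9 lands solely at r8c1 ⇒ r8c1=9.
Step 2. [r2c4∈{1,4,6,7}] col 4 places 1 nowhere but r2c4. So r2c4=1.
Step 3. [r4c6∈{4,7,8,9}] 8 has one home in col 6: r4c6 ⇒ r4c6=8.
Step 4. [r1c6∈{9}] r1c6 is down to just 9. So r1c6=9.
Step 5. [r3c6∈{4}] nothing but 4 survives at r3c6 ⇒ r3c6=4.
Step 6. [r2c8∈{2,9}] in box 3, 9 fits only at r2c8, so r2c8=9.
Step 7. [r9c4∈{4,6}] in box 8, 4 fits only at r9c4, so r9c4=4.
Step 8. [r9c2∈{2}] r9c2 is down to just 2, so r9c2=2.
Step 9. [r6c6∈{1,7}] 1 has one home in col 6: r6c6. So r6c6=1.
Step 10. [r6c2∈{9}] nothing but 9 survives at r6c2 ⇒ r6c2=9.
Step 11. [r1c1∈{2,3,8}] 8 has one home in row 1: r1c1, so r1c1=8.
Step 12. [r7c1∈{4}] r7c1's peers cover all but 4. So r7c1=4.
Step 13. [r5c2∈{1,4}] in box 4, 4 fits only at r5c2 ⇒ r5c2=4.
Step 14. [r4c8∈{2}] nothing but 2 survives at r4c8 ⇒ r4c8=2.
Step 15. [r4c9∈{9}] r4c9 is down to just 9. So r4c9=9.
Step 16. [r8c5∈{6,8}] r8c5 is the only open cell in row 8 admitting 8 ⇒ r8c5=8.
Step 17. [r3c2∈{1}] only 1 remains possible at r3c2. So r3c2=1.
Step 18. [r3c3∈{9}] only 9 remains possible at r3c3. So r3c3=9.
Step 19. [r8c7∈{3}] nothing but 3 survives at r8c7, so r8c7=3.
Step 20. [r3c1∈{3}] nothing but 3 survives at r3c1. So r3c1=3.
Step 21. [r2c3∈{4}] r2c3's peers cover all but 4. So r2c3=4.
Step 22. [r2c1∈{2}] r2c1's peers cover all but 2, so r2c1=2.
Step 23. [r7c2∈{8}] r7c2 has the single candidate 8. So r7c2=8.
Step 24. [r4c4∈{7}] r4c4 is down to just 7. So r4c4=7.
Step 25. [r2c2∈{5}] r2c2 has the single candidate 5. So r2c2=5.
Step 26. [r7c8∈{7}] nothing but 7 survives at r7c8, so r7c8=7.
Step 27. [r8c4∈{6}] r8c4's peers cover all but 6 ⇒ r8c4=6.
Step 28. [r2c6∈{7}] r2c6 is down to just 7, so r2c6=7.
Step 29. [r7c7∈{2}] r7c7 has the single candidate 2, so r7c7=2.
Step 30. [r5c5∈{9}] r5c5 has the single candidate 9, so r5c5=9.
Step 31. [r9c1∈{6}] only 6 remains possible at r9c1. So r9c1=6.
Step 32. [r2c5∈{6}] r2c5's peers cover all but 6 ⇒ r2c5=6.
Step 33. [r6c9∈{5}] r6c9 has the single candidate 5, so r6c9=5.
Step 34. [r5c9∈{8}] r5c9 has the single candidate 8. So r5c9=8.
Step 35. [r9c6∈{5}] r9c6's peers cover all but 5 ⇒ r9c6=5.
Step 36. [r5c1∈{1}] r5c1 has the single candidate 1, so r5c1=1.
Step 37. [r4c5∈{4}] r4c5 has the single candidate 4, so r4c5=4.
Step 38. [r6c1∈{7}] r6c1 is down to just 7. So r6c1=7.
Step 39. [r1c9∈{2}] r1c9 has the single candidate 2. So r1c9=2.
Step 40. [r1c4∈{3}] r1c4's peers cover all but 3. So r1c4=3.

Answer: 8 6 7 3 5 9 4 1 2 / 2 5 4 1 6 7 8 9 3 / 3 1 9 8 2 4 5 6 7 / 5 3 6 7 4 8 1 2 9 / 1 4 2 5 9 6 7 3 8 / 7 9 8 2 3 1 6 4 5 / 4 8 5 9 1 3 2 7 6 / 9 7 1 6 8 2 3 5 4 / 6 2 3 4 7 5 9 8 1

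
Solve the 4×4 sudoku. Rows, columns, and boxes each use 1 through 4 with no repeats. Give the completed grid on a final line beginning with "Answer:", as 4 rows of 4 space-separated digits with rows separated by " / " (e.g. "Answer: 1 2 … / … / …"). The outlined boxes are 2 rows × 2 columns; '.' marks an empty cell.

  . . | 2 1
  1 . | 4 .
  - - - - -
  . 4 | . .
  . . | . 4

Step 1. [r4c2∈{1,2,3}] r4c2 is the only open cell in col 2 admitting 1. So r4c2=1.
Step 2. [r4c3∈{3}] r4c3 has the single candidate 3. So r4c3=3.
Step 3. [r1c2∈{3}] r1c2 has the single candidate 3 ⇒ r1c2=3.
Step 4. [r4c1∈{2}] r4c1 is down to just 2, so r4c1=2.
Step 5. [r2c4∈{3}] r2c4 is down to just 3 ⇒ r2c4=3.
Step 6. [r3c1∈{3}] r3c1's peers cover all but 3 ⇒ r3c1=3.
Step 7. [r3c3∈{1}] nothing but 1 survives at r3c3 ⇒ r3c3=1.
Step 8. [r1c1∈{4}] only 4 remains possible at r1c1 ⇒ r1c1=4.
Step 9. [r3c4∈{2}] r3c4 has the single candidate 2, so r3c4=2.
Step 10. [r2c2∈{2}] nothing but 2 survives at r2c2 ⇒ r2c2=2.

Answer: 4 3 2 1 / 1 2 4 3 / 3 4 1 2 / 2 1 3 4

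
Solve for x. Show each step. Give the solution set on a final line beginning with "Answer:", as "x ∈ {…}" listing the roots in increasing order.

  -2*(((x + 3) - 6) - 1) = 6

Step 1. [-2*(((x + 3) - 6) - 1) = 6] LHS = -2·(…); ÷-2 both sides. So div: ((x + 3) - 6) - 1 = -3.
Step 2. [((x + 3) - 6) - 1 = -3] 1 comes off first (add 1), so sub: (x + 3) - 6 = -2.
Step 3. [(x + 3) - 6 = -2] peel the -6: add 6 from each side ⇒ sub: x + 3 = 4.
Step 4. [x + 3 = 4] 3 comes off first (subtract 3) ⇒ sub: x = 1.

Answer: x ∈ {1}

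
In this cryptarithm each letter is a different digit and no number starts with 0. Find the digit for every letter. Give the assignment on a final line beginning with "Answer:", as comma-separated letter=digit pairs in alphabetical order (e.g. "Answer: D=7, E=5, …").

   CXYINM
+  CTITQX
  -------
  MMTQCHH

Step 1. [col 1: M + X ≡ H (mod 10)] several values work for M in column 1 (M + X ≡ H (mod 10), carry-in 0); try M=1 ⇒ M=1.
Step 2. [col 1: M + X ≡ H (mod 10)] several values work for H in column 1 (M + X ≡ H (mod 10), carry-in 0); try H=0. So H=0.
Step 3. [col 1: M + X ≡ H (mod 10)] column 1 reads M+X+carry(0)=H with M=1, H=0; with digits 0,1 already taken and all letters distinct, the only value for X is 9 ⇒ X=9.
Step 4. [col 2: N + Q ≡ H (mod 10)] column 2 (N + Q ≡ H (mod 10), carry-in 1) doesn't pin N yet; pick N=7 and continue ⇒ N=7.
Step 5. [col 2: N + Q ≡ H (mod 10)] column 2: given N=7, H=0, carry-in 1, and digits 0,1,7,9 already taken and all letters distinct, N+Q≡H (mod 10) forces Q=2, so Q=2.
Step 6. [col 3: I + T ≡ C (mod 10)] C=5 is one option consistent with column 3 (I + T ≡ C (mod 10), carry-in 1) — take it ⇒ C=5.
Step 7. [col 3: I + T ≡ C (mod 10)] no forcing yet in column 3 (carry-in 1); T=6 is free and consistent — try it. So T=6.
Step 8. [col 3: I + T ≡ C (mod 10)] column 3: given T=6, C=5, carry-in 1, and digits 0,1,2,5,6,7,9 already taken and all letters distinct, I+T≡C (mod 10) forces I=8, so I=8.
Step 9. [col 4: Y + I ≡ Q (mod 10)] column 4: given I=8, Q=2, carry-in 1, and digits 0,1,2,5,6,7,8,9 already taken and all letters distinct, Y+I≡Q (mod 10) forces Y=3, so Y=3.

Answer: C=5, H=0, I=8, M=1, N=7, Q=2, T=6, X=9, Y=3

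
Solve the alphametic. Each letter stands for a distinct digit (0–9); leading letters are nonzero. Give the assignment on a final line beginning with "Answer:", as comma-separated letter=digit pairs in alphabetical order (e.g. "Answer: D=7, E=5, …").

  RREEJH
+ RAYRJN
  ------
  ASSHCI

Step 1. [col 1: H + N ≡ I (mod 10)] several values work for N in column 1 (H + N ≡ I (mod 10), carry-in 0); try N=2 ⇒ N=2.
Step 2. [col 1: H + N ≡ I (mod 10)] several values work for I in column 1 (H + N ≡ I (mod 10), carry-in 0); try I=0 ⇒ I=0.
Step 3. [col 1: H + N ≡ I (mod 10)] in column 1 we have H+N≡I with carry-in 0; given N=2, I=0 and digits 0,2 already taken and all letters distinct, that pins H to 8 ⇒ H=8.
Step 4. [col 2: J + J ≡ C (mod 10)] column 2 (J + J ≡ C (mod 10), carry-in 1) doesn't pin C yet; pick C=9 and continue, so C=9.
Step 5. [col 2: J + J ≡ C (mod 10)] column 2 reads J+J+carry(1)=C with C=9; with digits 0,2,8,9 already taken and all letters distinct, the only value for J is 4, so J=4.
Step 6. [col 3: E + R ≡ H (mod 10)] E=5 is one option consistent with column 3 (E + R ≡ H (mod 10), carry-in 0) — take it, so E=5.
Step 7. [col 3: E + R ≡ H (mod 10)] column 3: given E=5, H=8, carry-in 0, and digits 0,2,4,5,8,9 already taken and all letters distinct, E+R≡H (mod 10) forces R=3 ⇒ R=3.
Step 8. [col 4: E + Y ≡ S (mod 10)] several values work for Y in column 4 (E + Y ≡ S (mod 10), carry-in 0); try Y=6, so Y=6.
Step 9. [col 4: E + Y ≡ S (mod 10)] from column 4 (E=5, Y=6, carry-in 0, digits 0,2,3,4,5,6,8,9 already taken and all letters distinct): S must equal 1. So S=1.
Step 10. [col 5: R + A ≡ S (mod 10)] column 5 reads R+A+carry(1)=S with R=3, S=1; with digits 0,1,2,3,4,5,6,8,9 already taken and all letters distinct, the only value for A is 7, so A=7.

Answer: A=7, C=9, E=5, H=8, I=0, J=4, N=2, R=3, S=1, Y=6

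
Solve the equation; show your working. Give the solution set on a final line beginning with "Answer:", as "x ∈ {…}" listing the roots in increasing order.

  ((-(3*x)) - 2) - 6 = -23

Step 1. [((-(3*x)) - 2) - 6 = -23] -6 is outermost — add 6 both sides. So sub: (-(3*x)) - 2 = -17.
Step 2. [(-(3*x)) - 2 = -17] -2 is outermost — add 2 both sides. So sub: -(3*x) = -15.
Step 3. [-(3*x) = -15] LHS negated; negate both sides, so neg: 3*x = 15.
Step 4. [3*x = 15] leading coefficient 3: divide by 3. So div: x = 5.

Answer: x ∈ {5}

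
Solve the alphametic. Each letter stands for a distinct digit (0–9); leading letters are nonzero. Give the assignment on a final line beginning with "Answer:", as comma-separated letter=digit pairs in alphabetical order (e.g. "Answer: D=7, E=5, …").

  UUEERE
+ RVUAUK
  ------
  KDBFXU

Step 1. [col 1: E + K ≡ U (mod 10)] column 1 (E + K ≡ U (mod 10), carry-in 0) doesn't pin E yet; pick E=2 and continue. So E=2.
Step 2. [col 1: E + K ≡ U (mod 10)] column 1 (E + K ≡ U (mod 10), carry-in 0) doesn't pin K yet; pick K=9 and continue, so K=9.
Step 3. [col 1: E + K ≡ U (mod 10)] in column 1 we have E+K≡U with carry-in 0; given E=2, K=9 and digits 2,9 already taken and all letters distinct, that pins U to 1. So U=1.
Step 4. [col 2: R + U ≡ X (mod 10)] X=0 is one option consistent with column 2 (R + U ≡ X (mod 10), carry-in 1) — take it. So X=0.
Step 5. [col 2: R + U ≡ X (mod 10)] column 2 reads R+U+carry(1)=X with U=1, X=0; with digits 0,1,2,9 already taken and all letters distinct, the only value for R is 8. So R=8.
Step 6. [col 3: E + A ≡ F (mod 10)] no forcing yet in column 3 (carry-in 1); F=7 is free and consistent — try it ⇒ F=7.
Step 7. [col 3: E + A ≡ F (mod 10)] column 3 reads E+A+carry(1)=F with E=2, F=7; with digits 0,1,2,7,8,9 already taken and all letters distinct, the only value for A is 4. So A=4.
Step 8. [col 4: E + U ≡ B (mod 10)] column 4 reads E+U+carry(0)=B with E=2, U=1; with digits 0,1,2,4,7,8,9 already taken and all letters distinct, the only value for B is 3 ⇒ B=3.
Step 9. [col 5: U + V ≡ D (mod 10)] column 5 reads U+V+carry(0)=D with U=1; with digits 0,1,2,3,4,7,8,9 already taken and all letters distinct, the only value for D is 6. So D=6.
Step 10. [col 5: U + V ≡ D (mod 10)] column 5: given U=1, D=6, carry-in 0, and digits 0,1,2,3,4,6,7,8,9 already taken and all letters distinct, U+V≡D (mod 10) forces V=5 ⇒ V=5.

Answer: A=4, B=3, D=6, E=2, F=7, K=9, R=8, U=1, V=5, X=0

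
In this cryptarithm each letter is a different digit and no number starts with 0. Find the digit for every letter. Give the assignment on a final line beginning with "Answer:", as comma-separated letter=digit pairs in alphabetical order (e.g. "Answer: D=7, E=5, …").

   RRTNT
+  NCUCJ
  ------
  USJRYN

Step 1. [col 1: T + J ≡ N (mod 10)] T=5 is one option consistent with column 1 (T + J ≡ N (mod 10), carry-in 0) — take it ⇒ T=5.
Step 2. [col 1: T + J ≡ N (mod 10)] column 1 (T + J ≡ N (mod 10), carry-in 0) doesn't pin J yet; pick J=9 and continue ⇒ J=9.
Step 3. [col 1: T + J ≡ N (mod 10)] column 1: given T=5, J=9, carry-in 0, and digits 5,9 already taken and all letters distinct, T+J≡N (mod 10) forces N=4 ⇒ N=4.
Step 4. [col 2: N + C ≡ Y (mod 10)] several values work for C in column 2 (N + C ≡ Y (mod 10), carry-in 1); try C=3, so C=3.
Step 5. [U] the sum has 6 digits but both addends have 5; that extra leading digit U is the final carry, namely 1 ⇒ U=1.
Step 6. [col 2: N + C ≡ Y (mod 10)] column 2: given N=4, C=3, carry-in 1, and digits 1,3,4,5,9 already taken and all letters distinct, N+C≡Y (mod 10) forces Y=8 ⇒ Y=8.
Step 7. [col 3: T + U ≡ R (mod 10)] column 3: given T=5, U=1, carry-in 0, and digits 1,3,4,5,8,9 already taken and all letters distinct, T+U≡R (mod 10) forces R=6 ⇒ R=6.
Step 8. [col 5: R + N ≡ S (mod 10)] column 5 reads R+N+carry(0)=S with R=6, N=4; with digits 1,3,4,5,6,8,9 already taken and all letters distinct, the only value for S is 0 ⇒ S=0.

Answer: C=3, J=9, N=4, R=6, S=0, T=5, U=1, Y=8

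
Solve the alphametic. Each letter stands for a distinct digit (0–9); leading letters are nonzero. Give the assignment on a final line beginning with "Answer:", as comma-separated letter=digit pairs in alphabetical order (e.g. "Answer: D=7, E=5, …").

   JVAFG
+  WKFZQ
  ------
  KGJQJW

Step 1. [K] adding two 5-digit numbers gives at most 5+1 digits, and here it does — K is that final carry and must be 1 ⇒ K=1.
Step 2. [col 1: G + Q ≡ W (mod 10)] several values work for W in column 1 (G + Q ≡ W (mod 10), carry-in 0); try W=8 ⇒ W=8.
Step 3. [col 1: G + Q ≡ W (mod 10)] G=2 is one option consistent with column 1 (G + Q ≡ W (mod 10), carry-in 0) — take it. So G=2.
Step 4. [col 1: G + Q ≡ W (mod 10)] column 1 reads G+Q+carry(0)=W with G=2, W=8; with digits 1,2,8 already taken and all letters distinct, the only value for Q is 6. So Q=6.
Step 5. [col 2: F + Z ≡ J (mod 10)] several values work for Z in column 2 (F + Z ≡ J (mod 10), carry-in 0); try Z=9. So Z=9.
Step 6. [col 2: F + Z ≡ J (mod 10)] no forcing yet in column 2 (carry-in 0); J=4 is free and consistent — try it, so J=4.
Step 7. [col 2: F + Z ≡ J (mod 10)] column 2: given Z=9, J=4, carry-in 0, and digits 1,2,4,6,8,9 already taken and all letters distinct, F+Z≡J (mod 10) forces F=5, so F=5.
Step 8. [col 3: A + F ≡ Q (mod 10)] column 3 reads A+F+carry(1)=Q with F=5, Q=6; with digits 1,2,4,5,6,8,9 already taken and all letters distinct, the only value for A is 0 ⇒ A=0.
Step 9. [col 4: V + K ≡ J (mod 10)] in column 4 we have V+K≡J with carry-in 0; given K=1, J=4 and digits 0,1,2,4,5,6,8,9 already taken and all letters distinct, that pins V to 3 ⇒ V=3.

Answer: A=0, F=5, G=2, J=4, K=1, Q=6, V=3, W=8, Z=9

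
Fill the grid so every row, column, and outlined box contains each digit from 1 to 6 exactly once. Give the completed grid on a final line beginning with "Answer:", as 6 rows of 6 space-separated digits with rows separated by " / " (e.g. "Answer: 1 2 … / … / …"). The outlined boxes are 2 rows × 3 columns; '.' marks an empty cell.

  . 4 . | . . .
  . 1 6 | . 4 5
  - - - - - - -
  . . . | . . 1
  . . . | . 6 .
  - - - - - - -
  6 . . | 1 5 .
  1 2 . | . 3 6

Step 1. [r3c5∈{2}] r3c5 has the single candidate 2 ⇒ r3c5=2.
Step 2. [r6c4∈{4}] r6c4 is down to just 4, so r6c4=4.
Step 3. [r4c3∈{1,2,3,4,5}] r4c3 is the only open cell in row 4 admitting 1, so r4c3=1.
Step 4. [r1c3∈{2,3,5}] r1c3 is the only open cell in col 3 admitting 2, so r1c3=2.
Step 5. [r2c1∈{3}] r2c1 is down to just 3 ⇒ r2c1=3.
Step 6. [r5c2∈{3}] r5c2 has the single candidate 3 ⇒ r5c2=3.
Step 7. [r4c2∈{5}] nothing but 5 survives at r4c2. So r4c2=5.
Step 8. [r4c4∈{3}] nothing but 3 survives at r4c4, so r4c4=3.
Step 9. [r3c1∈{4}] nothing but 4 survives at r3c1, so r3c1=4.
Step 10. [r1c4∈{6}] r1c4 is down to just 6, so r1c4=6.
Step 11. [r1c1∈{5}] r1c1's peers cover all but 5. So r1c1=5.
Step 12. [r1c5∈{1}] only 1 remains possible at r1c5, so r1c5=1.
Step 13. [r1c6∈{3}] r1c6 has the single candidate 3 ⇒ r1c6=3.
Step 14. [r3c2∈{6}] r3c2 has the single candidate 6. So r3c2=6.
Step 15. [r3c3∈{3}] nothing but 3 survives at r3c3 ⇒ r3c3=3.
Step 16. [r2c4∈{2}] r2c4 has the single candidate 2, so r2c4=2.
Step 17. [r4c1∈{2}] r4c1 is down to just 2, so r4c1=2.
Step 18. [r3c4∈{5}] r3c4 has the single candidate 5 ⇒ r3c4=5.
Step 19. [r5c6∈{2}] nothing but 2 survives at r5c6 ⇒ r5c6=2.
Step 20. [r6c3∈{5}] r6c3 has the single candidate 5 ⇒ r6c3=5.
Step 21. [r5c3∈{4}] nothing but 4 survives at r5c3. So r5c3=4.
Step 22. [r4c6∈{4}] r4c6 has the single candidate 4, so r4c6=4.

Answer: 5 4 2 6 1 3 / 3 1 6 2 4 5 / 4 6 3 5 2 1 / 2 5 1 3 6 4 / 6 3 4 1 5 2 / 1 2 5 4 3 6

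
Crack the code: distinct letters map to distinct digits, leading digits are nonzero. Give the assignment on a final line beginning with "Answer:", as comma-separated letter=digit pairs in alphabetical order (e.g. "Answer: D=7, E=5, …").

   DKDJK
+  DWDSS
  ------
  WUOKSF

Step 1. [col 1: K + S ≡ F (mod 10)] F=0 is one option consistent with column 1 (K + S ≡ F (mod 10), carry-in 0) — take it ⇒ F=0.
Step 2. [col 1: K + S ≡ F (mod 10)] S=7 is one option consistent with column 1 (K + S ≡ F (mod 10), carry-in 0) — take it. So S=7.
Step 3. [col 1: K + S ≡ F (mod 10)] column 1 reads K+S+carry(0)=F with S=7, F=0; with digits 0,7 already taken and all letters distinct, the only value for K is 3, so K=3.
Step 4. [W] the sum has 6 digits but both addends have 5; that extra leading digit W is the final carry, namely 1 ⇒ W=1.
Step 5. [col 2: J + S ≡ S (mod 10)] from column 2 (S=7, carry-in 1, digits 0,1,3,7 already taken and all letters distinct): J must equal 9. So J=9.
Step 6. [col 3: D + D ≡ K (mod 10)] column 3: given K=3, carry-in 1, and digits 0,1,3,7,9 already taken and all letters distinct, D+D≡K (mod 10) forces D=6. So D=6.
Step 7. [col 4: K + W ≡ O (mod 10)] from column 4 (K=3, W=1, carry-in 1, digits 0,1,3,6,7,9 already taken and all letters distinct): O must equal 5. So O=5.
Step 8. [col 5: D + D ≡ U (mod 10)] column 5 reads D+D+carry(0)=U with D=6; with digits 0,1,3,5,6,7,9 already taken and all letters distinct, the only value for U is 2. So U=2.

Answer: D=6, F=0, J=9, K=3, O=5, S=7, U=2, W=1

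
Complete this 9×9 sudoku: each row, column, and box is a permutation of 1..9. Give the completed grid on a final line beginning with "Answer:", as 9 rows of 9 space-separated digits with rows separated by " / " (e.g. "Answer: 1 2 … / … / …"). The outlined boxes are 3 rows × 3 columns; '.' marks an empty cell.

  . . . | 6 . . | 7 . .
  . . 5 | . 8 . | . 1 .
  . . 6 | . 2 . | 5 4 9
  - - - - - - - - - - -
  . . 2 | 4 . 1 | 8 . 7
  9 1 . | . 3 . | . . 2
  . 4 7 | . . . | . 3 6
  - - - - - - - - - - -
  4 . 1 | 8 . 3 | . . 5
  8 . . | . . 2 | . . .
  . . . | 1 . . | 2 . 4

Step 1. [r3c6∈{7}] r3c6 is down to just 7, so r3c6=7.
Step 2. [r2c9∈{3}] r2c9 has the single candidate 3. So r2c9=3.
Step 3. [r6c1∈{5}] only 5 remains possible at r6c1, so r6c1=5.
Step 4. [r6c5∈{9}] r6c5 has the single candidate 9, so r6c5=9.
Step 5. [r1c3∈{3,4,8,9}] in col 3, 4 fits only at r1c3. So r1c3=4.
Step 6. [r7c2∈{2,6,7,9}] r7c2 is the only open cell in row 7 admitting 2. So r7c2=2.
Step 7. [r8c7∈{1,3,6,9}] in col 7, 3 fits only at r8c7, so r8c7=3.
Step 8. [r8c3∈{9}] only 9 remains possible at r8c3 ⇒ r8c3=9.
Step 9. [r9c6∈{5,6,9}] 9 has one home in box 8: r9c6 ⇒ r9c6=9.
Step 10. [r8c5∈{4,5,6,7}] in row 8, 4 fits only at r8c5. So r8c5=4.
Step 11. [r5c8∈{5}] r5c8 is down to just 5 ⇒ r5c8=5.
Step 12. [r4c5∈{5,6}] row 4 places 5 nowhere but r4c5, so r4c5=5.
Step 13. [r9c2∈{3,5,6,7}] row 9 places 5 nowhere but r9c2 ⇒ r9c2=5.
Step 14. [r1c2∈{3,8,9}] across row 1, 9 lands solely at r1c2 ⇒ r1c2=9.
Step 15. [r1c1∈{1,2,3}] row 1 places 3 nowhere but r1c1, so r1c1=3.
Step 16. [r9c8∈{6,7,8}] r9c8 is the only open cell in row 9 admitting 8. So r9c8=8.
Step 17. [r2c2∈{7}] r2c2's peers cover all but 7. So r2c2=7.
Step 18. [r8c2∈{6}] r8c2 has the single candidate 6 ⇒ r8c2=6.
Step 19. [r7c8∈{6,7,9}] 6 has one home in col 8: r7c8. So r7c8=6.
Step 20. [r7c5∈{7}] r7c5 is down to just 7, so r7c5=7.
Step 21. [r5c3∈{8}] r5c3 has the single candidate 8 ⇒ r5c3=8.
Step 22. [r1c6∈{5}] only 5 remains possible at r1c6 ⇒ r1c6=5.
Step 23. [r6c4∈{2}] r6c4 has the single candidate 2. So r6c4=2.
Step 24. [r1c5∈{1}] r1c5 is down to just 1, so r1c5=1.
Step 25. [r2c1∈{2}] r2c1 has the single candidate 2, so r2c1=2.
Step 26. [r4c2∈{3}] r4c2 is down to just 3. So r4c2=3.
Step 27. [r8c9∈{1}] only 1 remains possible at r8c9. So r8c9=1.
Step 28. [r2c6∈{4}] nothing but 4 survives at r2c6, so r2c6=4.
Step 29. [r1c9∈{8}] only 8 remains possible at r1c9 ⇒ r1c9=8.
Step 30. [r7c7∈{9}] r7c7 is down to just 9, so r7c7=9.
Step 31. [r4c1∈{6}] r4c1 is down to just 6, so r4c1=6.
Step 32. [r8c4∈{5}] r8c4's peers cover all but 5 ⇒ r8c4=5.
Step 33. [r2c7∈{6}] r2c7 has the single candidate 6 ⇒ r2c7=6.
Step 34. [r1c8∈{2}] r1c8 has the single candidate 2 ⇒ r1c8=2.
Step 35. [r9c5∈{6}] r9c5 has the single candidate 6 ⇒ r9c5=6.
Step 36. [r3c2∈{8}] only 8 remains possible at r3c2, so r3c2=8.
Step 37. [r3c4∈{3}] r3c4 is down to just 3. So r3c4=3.
Step 38. [r8c8∈{7}] r8c8 is down to just 7 ⇒ r8c8=7.
Step 39. [r2c4∈{9}] r2c4 is down to just 9 ⇒ r2c4=9.
Step 40. [r5c4∈{7}] r5c4 has the single candidate 7, so r5c4=7.
Step 41. [r4c8∈{9}] nothing but 9 survives at r4c8. So r4c8=9.
Step 42. [r9c1∈{7}] nothing but 7 survives at r9c1. So r9c1=7.
Step 43. [r9c3∈{3}] r9c3's peers cover all but 3. So r9c3=3.
Step 44. [r5c7∈{4}] r5c7 is down to just 4 ⇒ r5c7=4.
Step 45. [r6c7∈{1}] r6c7's peers cover all but 1. So r6c7=1.
Step 46. [r6c6∈{8}] nothing but 8 survives at r6c6 ⇒ r6c6=8.
Step 47. [r5c6∈{6}] r5c6 is down to just 6 ⇒ r5c6=6.
Step 48. [r3c1∈{1}] r3c1's peers cover all but 1. So r3c1=1.

Answer: 3 9 4 6 1 5 7 2 8 / 2 7 5 9 8 4 6 1 3 / 1 8 6 3 2 7 5 4 9 / 6 3 2 4 5 1 8 9 7 / 9 1 8 7 3 6 4 5 2 / 5 4 7 2 9 8 1 3 6 / 4 2 1 8 7 3 9 6 5 / 8 6 9 5 4 2 3 7 1 / 7 5 3 1 6 9 2 8 4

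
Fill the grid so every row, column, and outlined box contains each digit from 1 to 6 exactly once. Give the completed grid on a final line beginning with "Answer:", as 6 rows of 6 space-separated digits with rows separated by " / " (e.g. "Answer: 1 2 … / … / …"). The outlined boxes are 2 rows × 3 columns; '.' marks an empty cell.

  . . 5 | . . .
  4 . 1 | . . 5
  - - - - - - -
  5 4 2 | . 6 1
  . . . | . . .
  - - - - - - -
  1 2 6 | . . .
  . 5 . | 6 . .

Step 1. [r3c4∈{3}] r3c4's peers cover all but 3, so r3c4=3.
Step 2. [r1c6∈{2,3,4,6}] in col 6, 6 fits only at r1c6 ⇒ r1c6=6.
Step 3. [r6c1∈{3}] nothing but 3 survives at r6c1, so r6c1=3.
Step 4. [r2c4∈{2}] r2c4 has the single candidate 2. So r2c4=2.
Step 5. [r6c5∈{1,2,4}] 1 has one home in row 6: r6c5, so r6c5=1.
Step 6. [r1c2∈{3}] only 3 remains possible at r1c2. So r1c2=3.
Step 7. [r1c5∈{4}] r1c5 has the single candidate 4 ⇒ r1c5=4.
Step 8. [r4c5∈{2,5}] 2 has one home in col 5: r4c5 ⇒ r4c5=2.
Step 9. [r4c6∈{4}] r4c6 is down to just 4. So r4c6=4.
Step 10. [r5c5∈{3,5}] r5c5 is the only open cell in col 5 admitting 5, so r5c5=5.
Step 11. [r4c1∈{6}] only 6 remains possible at r4c1 ⇒ r4c1=6.
Step 12. [r2c5∈{3}] r2c5's peers cover all but 3 ⇒ r2c5=3.
Step 13. [r4c2∈{1}] nothing but 1 survives at r4c2. So r4c2=1.
Step 14. [r5c4∈{4}] r5c4 has the single candidate 4. So r5c4=4.
Step 15. [r4c3∈{3}] only 3 remains possible at r4c3, so r4c3=3.
Step 16. [r5c6∈{3}] r5c6's peers cover all but 3, so r5c6=3.
Step 17. [r1c4∈{1}] r1c4 has the single candidate 1. So r1c4=1.
Step 18. [r4c4∈{5}] nothing but 5 survives at r4c4 ⇒ r4c4=5.
Step 19. [r2c2∈{6}] r2c2 has the single candidate 6, so r2c2=6.
Step 20. [r1c1∈{2}] nothing but 2 survives at r1c1 ⇒ r1c1=2.
Step 21. [r6c6∈{2}] only 2 remains possible at r6c6. So r6c6=2.
Step 22. [r6c3∈{4}] r6c3 has the single candidate 4. So r6c3=4.

Answer: 2 3 5 1 4 6 / 4 6 1 2 3 5 / 5 4 2 3 6 1 / 6 1 3 5 2 4 / 1 2 6 4 5 3 / 3 5 4 6 1 2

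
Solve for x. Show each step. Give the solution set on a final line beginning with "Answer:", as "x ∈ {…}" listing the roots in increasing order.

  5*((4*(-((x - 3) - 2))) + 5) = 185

Step 1. [5*((4*(-((x - 3) - 2))) + 5) = 185] 5·(inner) — divide through by 5. So div: (4*(-((x - 3) - 2))) + 5 = 37.
Step 2. [(4*(-((x - 3) - 2))) + 5 = 37] the outer +5 inverts by subtracting 5 ⇒ sub: 4*(-((x - 3) - 2)) = 32.
Step 3. [4*(-((x - 3) - 2)) = 32] 4 out front; divide by 4 ⇒ div: -((x - 3) - 2) = 8.
Step 4. [-((x - 3) - 2) = 8] LHS negated; negate both sides. So neg: (x - 3) - 2 = -8.
Step 5. [(x - 3) - 2 = -8] 2 comes off first (add 2). So sub: x - 3 = -6.
Step 6. [x - 3 = -6] peel the -3: add 3 from each side, so sub: x = -3.

Answer: x ∈ {-3}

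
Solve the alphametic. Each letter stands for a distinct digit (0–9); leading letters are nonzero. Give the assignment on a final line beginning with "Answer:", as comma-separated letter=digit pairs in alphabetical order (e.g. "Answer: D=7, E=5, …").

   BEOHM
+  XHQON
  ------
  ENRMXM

Step 1. [E] the sum has 6 digits but both addends have 5; that extra leading digit E is the final carry, namely 1. So E=1.
Step 2. [col 1: M + N ≡ M (mod 10)] from column 1 (nothing yet, carry-in 0, digits 1 already taken and all letters distinct): N must equal 0. So N=0.
Step 3. [col 1: M + N ≡ M (mod 10)] M=7 is one option consistent with column 1 (M + N ≡ M (mod 10), carry-in 0) — take it ⇒ M=7.
Step 4. [col 2: H + O ≡ X (mod 10)] column 2 (H + O ≡ X (mod 10), carry-in 0) doesn't pin O yet; pick O=3 and continue ⇒ O=3.
Step 5. [col 2: H + O ≡ X (mod 10)] H=5 is one option consistent with column 2 (H + O ≡ X (mod 10), carry-in 0) — take it. So H=5.
Step 6. [col 2: H + O ≡ X (mod 10)] in column 2 we have H+O≡X with carry-in 0; given H=5, O=3 and digits 0,1,3,5,7 already taken and all letters distinct, that pins X to 8. So X=8.
Step 7. [col 3: O + Q ≡ M (mod 10)] from column 3 (O=3, M=7, carry-in 0, digits 0,1,3,5,7,8 already taken and all letters distinct): Q must equal 4, so Q=4.
Step 8. [col 4: E + H ≡ R (mod 10)] column 4 reads E+H+carry(0)=R with E=1, H=5; with digits 0,1,3,4,5,7,8 already taken and all letters distinct, the only value for R is 6, so R=6.
Step 9. [col 5: B + X ≡ N (mod 10)] from column 5 (X=8, N=0, carry-in 0, digits 0,1,3,4,5,6,7,8 already taken and all letters distinct): B must equal 2. So B=2.

Answer: B=2, E=1, H=5, M=7, N=0, O=3, Q=4, R=6, X=8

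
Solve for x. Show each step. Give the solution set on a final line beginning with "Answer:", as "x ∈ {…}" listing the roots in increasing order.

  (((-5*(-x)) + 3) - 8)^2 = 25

Step 1. [(((-5*(-x)) + 3) - 8)^2 = 25] 25 ≥ 0, LHS is (·)² — take ±√, so sqrt: ((-5*(-x)) + 3) - 8 = 5 or -5.
Step 2. [((-5*(-x)) + 3) - 8 = 5 or -5] 8 comes off first (add 8) ⇒ sub: (-5*(-x)) + 3 = 13 or 3.
Step 3. [(-5*(-x)) + 3 = 13 or 3] peel the +3: subtract 3 from each side. So sub: -5*(-x) = 10 or 0.
Step 4. [-5*(-x) = 10 or 0] -5 out front; divide by -5. So div: -x = -2 or 0.
Step 5. [-x = -2 or 0] leading − — multiply by −1. So neg: x = 2 or 0.

Answer: x ∈ {0, 2}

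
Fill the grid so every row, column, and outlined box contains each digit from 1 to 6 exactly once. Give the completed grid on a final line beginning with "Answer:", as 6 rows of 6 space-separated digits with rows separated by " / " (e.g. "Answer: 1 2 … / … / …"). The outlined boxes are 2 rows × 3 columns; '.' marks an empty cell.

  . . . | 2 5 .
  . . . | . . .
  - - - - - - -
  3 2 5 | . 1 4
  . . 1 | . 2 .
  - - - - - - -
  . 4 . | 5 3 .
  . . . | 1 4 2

Step 1. [r4c2∈{6}] only 6 remains possible at r4c2, so r4c2=6.
Step 2. [r2c5∈{6}] r2c5's peers cover all but 6 ⇒ r2c5=6.
Step 3. [r5c1∈{1,2,6}] r5c1 is the only open cell in row 5 admitting 1 ⇒ r5c1=1.
Step 4. [r2c4∈{3,4}] in col 4, 4 fits only at r2c4. So r2c4=4.
Step 5. [r1c3∈{3,4,6}] col 3 places 4 nowhere but r1c3, so r1c3=4.
Step 6. [r5c3∈{2,6}] in row 5, 2 fits only at r5c3, so r5c3=2.
Step 7. [r2c3∈{3}] r2c3's peers cover all but 3 ⇒ r2c3=3.
Step 8. [r1c6∈{1,3}] across row 1, 3 lands solely at r1c6. So r1c6=3.
Step 9. [r6c3∈{6}] nothing but 6 survives at r6c3 ⇒ r6c3=6.
Step 10. [r6c1∈{5}] only 5 remains possible at r6c1, so r6c1=5.
Step 11. [r2c2∈{1,5}] 5 has one home in row 2: r2c2 ⇒ r2c2=5.
Step 12. [r2c6∈{1}] r2c6 has the single candidate 1. So r2c6=1.
Step 13. [r5c6∈{6}] r5c6 is down to just 6, so r5c6=6.
Step 14. [r4c6∈{5}] r4c6's peers cover all but 5. So r4c6=5.
Step 15. [r1c1∈{6}] r1c1 has the single candidate 6, so r1c1=6.
Step 16. [r1c2∈{1}] r1c2's peers cover all but 1 ⇒ r1c2=1.
Step 17. [r3c4∈{6}] r3c4 has the single candidate 6, so r3c4=6.
Step 18. [r4c1∈{4}] r4c1 is down to just 4 ⇒ r4c1=4.
Step 19. [r6c2∈{3}] nothing but 3 survives at r6c2 ⇒ r6c2=3.
Step 20. [r2c1∈{2}] r2c1's peers cover all but 2. So r2c1=2.
Step 21. [r4c4∈{3}] nothing but 3 survives at r4c4. So r4c4=3.

Answer: 6 1 4 2 5 3 / 2 5 3 4 6 1 / 3 2 5 6 1 4 / 4 6 1 3 2 5 / 1 4 2 5 3 6 / 5 3 6 1 4 2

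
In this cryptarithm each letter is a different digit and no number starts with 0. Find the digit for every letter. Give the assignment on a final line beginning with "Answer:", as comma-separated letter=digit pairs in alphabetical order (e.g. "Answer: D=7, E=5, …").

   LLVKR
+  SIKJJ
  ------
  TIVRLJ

Step 1. [col 1: R + J ≡ J (mod 10)] column 1 reads R+J+carry(0)=J with nothing yet; with all letters distinct, none taken yet, the only value for R is 0, so R=0.
Step 2. [col 1: R + J ≡ J (mod 10)] column 1 (R + J ≡ J (mod 10), carry-in 0) doesn't pin J yet; pick J=9 and continue. So J=9.
Step 3. [col 2: K + J ≡ L (mod 10)] L=6 is one option consistent with column 2 (K + J ≡ L (mod 10), carry-in 0) — take it, so L=6.
Step 4. [col 2: K + J ≡ L (mod 10)] column 2: given J=9, L=6, carry-in 0, and digits 0,6,9 already taken and all letters distinct, K+J≡L (mod 10) forces K=7 ⇒ K=7.
Step 5. [col 3: V + K ≡ R (mod 10)] from column 3 (K=7, R=0, carry-in 1, digits 0,6,7,9 already taken and all letters distinct): V must equal 2 ⇒ V=2.
Step 6. [T] the sum has 6 digits but both addends have 5; that extra leading digit T is the final carry, namely 1, so T=1.
Step 7. [col 4: L + I ≡ V (mod 10)] from column 4 (L=6, V=2, carry-in 1, digits 0,1,2,6,7,9 already taken and all letters distinct): I must equal 5. So I=5.
Step 8. [col 5: L + S ≡ I (mod 10)] from column 5 (L=6, I=5, carry-in 1, digits 0,1,2,5,6,7,9 already taken and all letters distinct): S must equal 8, so S=8.

Answer: I=5, J=9, K=7, L=6, R=0, S=8, T=1, V=2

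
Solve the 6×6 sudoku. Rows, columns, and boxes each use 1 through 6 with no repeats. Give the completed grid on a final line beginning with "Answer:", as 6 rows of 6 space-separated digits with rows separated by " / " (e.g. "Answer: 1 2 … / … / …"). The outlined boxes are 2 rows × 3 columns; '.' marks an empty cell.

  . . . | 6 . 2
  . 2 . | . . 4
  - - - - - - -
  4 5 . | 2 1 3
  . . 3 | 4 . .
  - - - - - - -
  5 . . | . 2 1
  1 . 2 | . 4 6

Step 1. [r3c3∈{6}] r3c3's peers cover all but 6, so r3c3=6.
Step 2. [r1c1∈{3}] r1c1 is down to just 3. So r1c1=3.
Step 3. [r1c5∈{5}] nothing but 5 survives at r1c5, so r1c5=5.
Step 4. [r5c4∈{3}] r5c4 is down to just 3 ⇒ r5c4=3.
Step 5. [r5c3∈{4}] r5c3 has the single candidate 4, so r5c3=4.
Step 6. [r1c3∈{1}] r1c3 has the single candidate 1 ⇒ r1c3=1.
Step 7. [r4c5∈{6}] r4c5's peers cover all but 6, so r4c5=6.
Step 8. [r2c1∈{6}] r2c1's peers cover all but 6 ⇒ r2c1=6.
Step 9. [r4c1∈{2}] r4c1's peers cover all but 2 ⇒ r4c1=2.
Step 10. [r6c2∈{3}] only 3 remains possible at r6c2 ⇒ r6c2=3.
Step 11. [r5c2∈{6}] r5c2's peers cover all but 6 ⇒ r5c2=6.
Step 12. [r2c5∈{3}] nothing but 3 survives at r2c5, so r2c5=3.
Step 13. [r2c4∈{1}] r2c4 has the single candidate 1, so r2c4=1.
Step 14. [r2c3∈{5}] nothing but 5 survives at r2c3 ⇒ r2c3=5.
Step 15. [r4c6∈{5}] r4c6's peers cover all but 5 ⇒ r4c6=5.
Step 16. [r4c2∈{1}] nothing but 1 survives at r4c2 ⇒ r4c2=1.
Step 17. [r1c2∈{4}] r1c2 has the single candidate 4 ⇒ r1c2=4.
Step 18. [r6c4∈{5}] r6c4's peers cover all but 5, so r6c4=5.

Answer: 3 4 1 6 5 2 / 6 2 5 1 3 4 / 4 5 6 2 1 3 / 2 1 3 4 6 5 / 5 6 4 3 2 1 / 1 3 2 5 4 6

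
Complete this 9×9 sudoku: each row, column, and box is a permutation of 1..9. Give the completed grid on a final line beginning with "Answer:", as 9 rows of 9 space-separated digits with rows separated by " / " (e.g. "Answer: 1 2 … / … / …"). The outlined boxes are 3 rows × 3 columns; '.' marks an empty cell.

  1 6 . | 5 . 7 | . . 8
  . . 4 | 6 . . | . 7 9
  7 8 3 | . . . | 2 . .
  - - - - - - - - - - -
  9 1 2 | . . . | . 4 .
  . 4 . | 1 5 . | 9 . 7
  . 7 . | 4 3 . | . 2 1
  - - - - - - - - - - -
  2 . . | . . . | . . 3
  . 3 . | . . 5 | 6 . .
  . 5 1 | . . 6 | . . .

Step 1. [r4c6∈{8}] nothing but 8 survives at r4c6 ⇒ r4c6=8.
Step 2. [r1c5∈{2,4,9}] row 1 places 2 nowhere but r1c5 ⇒ r1c5=2.
Step 3. [r7c2∈{9}] r7c2 has the single candidate 9 ⇒ r7c2=9.
Step 4. [r4c7∈{3,5}] across row 4, 3 lands solely at r4c7. So r4c7=3.
Step 5. [r6c3∈{5,6,8}] col 3 places 5 nowhere but r6c3, so r6c3=5.
Step 6. [r3c4∈{9}] r3c4 is down to just 9, so r3c4=9.
Step 7. [r2c5∈{1,8}] across row 2, 8 lands solely at r2c5. So r2c5=8.
Step 8. [r4c4∈{7}] r4c4 is down to just 7 ⇒ r4c4=7.
Step 9. [r7c4∈{8}] only 8 remains possible at r7c4, so r7c4=8.
Step 10. [r6c1∈{6,8}] in row 6, 6 fits only at r6c1, so r6c1=6.
Step 11. [r5c8∈{6,8}] 6 has one home in row 5: r5c8. So r5c8=6.
Step 12. [r1c7∈{4}] r1c7 has the single candidate 4. So r1c7=4.
Step 13. [r5c3∈{8}] r5c3 is down to just 8, so r5c3=8.
Step 14. [r8c3∈{7}] only 7 remains possible at r8c3. So r8c3=7.
Step 15. [r8c4∈{2}] nothing but 2 survives at r8c4, so r8c4=2.
Step 16. [r8c9∈{4}] r8c9's peers cover all but 4. So r8c9=4.
Step 17. [r9c1∈{4,8}] in col 1, 4 fits only at r9c1. So r9c1=4.
Step 18. [r4c9∈{5}] only 5 remains possible at r4c9 ⇒ r4c9=5.
Step 19. [r3c8∈{1,5}] across row 3, 5 lands solely at r3c8 ⇒ r3c8=5.
Step 20. [r7c8∈{1}] r7c8 has the single candidate 1 ⇒ r7c8=1.
Step 21. [r8c5∈{1,9}] 1 has one home in row 8: r8c5. So r8c5=1.
Step 22. [r7c6∈{4}] r7c6's peers cover all but 4. So r7c6=4.
Step 23. [r7c5∈{7}] r7c5 has the single candidate 7. So r7c5=7.
Step 24. [r8c8∈{8,9}] row 8 places 9 nowhere but r8c8 ⇒ r8c8=9.
Step 25. [r9c8∈{8}] r9c8's peers cover all but 8, so r9c8=8.
Step 26. [r2c6∈{1,3}] row 2 places 3 nowhere but r2c6. So r2c6=3.
Step 27. [r8c1∈{8}] r8c1 is down to just 8, so r8c1=8.
Step 28. [r4c5∈{6}] nothing but 6 survives at r4c5, so r4c5=6.
Step 29. [r6c7∈{8}] only 8 remains possible at r6c7. So r6c7=8.
Step 30. [r9c5∈{9}] r9c5 has the single candidate 9. So r9c5=9.
Step 31. [r3c5∈{4}] nothing but 4 survives at r3c5. So r3c5=4.
Step 32. [r1c8∈{3}] only 3 remains possible at r1c8, so r1c8=3.
Step 33. [r6c6∈{9}] r6c6 has the single candidate 9, so r6c6=9.
Step 34. [r5c1∈{3}] only 3 remains possible at r5c1. So r5c1=3.
Step 35. [r2c2∈{2}] r2c2 is down to just 2 ⇒ r2c2=2.
Step 36. [r1c3∈{9}] r1c3 has the single candidate 9. So r1c3=9.
Step 37. [r7c7∈{5}] r7c7's peers cover all but 5, so r7c7=5.
Step 38. [r5c6∈{2}] r5c6's peers cover all but 2. So r5c6=2.
Step 39. [r7c3∈{6}] only 6 remains possible at r7c3 ⇒ r7c3=6.
Step 40. [r3c9∈{6}] only 6 remains possible at r3c9. So r3c9=6.
Step 41. [r9c9∈{2}] r9c9 has the single candidate 2. So r9c9=2.
Step 42. [r9c7∈{7}] r9c7 is down to just 7. So r9c7=7.
Step 43. [r2c1∈{5}] only 5 remains possible at r2c1, so r2c1=5.
Step 44. [r2c7∈{1}] r2c7's peers cover all but 1 ⇒ r2c7=1.
Step 45. [r3c6∈{1}] r3c6 has the single candidate 1, so r3c6=1.
Step 46. [r9c4∈{3}] r9c4 has the single candidate 3. So r9c4=3.

Answer: 1 6 9 5 2 7 4 3 8 / 5 2 4 6 8 3 1 7 9 / 7 8 3 9 4 1 2 5 6 / 9 1 2 7 6 8 3 4 5 / 3 4 8 1 5 2 9 6 7 / 6 7 5 4 3 9 8 2 1 / 2 9 6 8 7 4 5 1 3 / 8 3 7 2 1 5 6 9 4 / 4 5 1 3 9 6 7 8 2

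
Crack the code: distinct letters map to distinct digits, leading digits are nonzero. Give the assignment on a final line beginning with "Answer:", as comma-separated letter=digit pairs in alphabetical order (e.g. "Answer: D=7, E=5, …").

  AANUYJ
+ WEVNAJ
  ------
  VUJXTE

Step 1. [col 1: J + J ≡ E (mod 10)] several values work for E in column 1 (J + J ≡ E (mod 10), carry-in 0); try E=8, so E=8.
Step 2. [col 1: J + J ≡ E (mod 10)] several values work for J in column 1 (J + J ≡ E (mod 10), carry-in 0); try J=9 ⇒ J=9.
Step 3. [col 2: Y + A ≡ T (mod 10)] column 2 (Y + A ≡ T (mod 10), carry-in 1) doesn't pin T yet; pick T=0 and continue. So T=0.
Step 4. [col 2: Y + A ≡ T (mod 10)] several values work for A in column 2 (Y + A ≡ T (mod 10), carry-in 1); try A=5 ⇒ A=5.
Step 5. [col 2: Y + A ≡ T (mod 10)] in column 2 we have Y+A≡T with carry-in 1; given A=5, T=0 and digits 0,5,8,9 already taken and all letters distinct, that pins Y to 4, so Y=4.
Step 6. [col 3: U + N ≡ X (mod 10)] column 3 (U + N ≡ X (mod 10), carry-in 1) doesn't pin X yet; pick X=6 and continue. So X=6.
Step 7. [col 3: U + N ≡ X (mod 10)] several values work for U in column 3 (U + N ≡ X (mod 10), carry-in 1); try U=3 ⇒ U=3.
Step 8. [col 3: U + N ≡ X (mod 10)] column 3 reads U+N+carry(1)=X with U=3, X=6; with digits 0,3,4,5,6,8,9 already taken and all letters distinct, the only value for N is 2 ⇒ N=2.
Step 9. [col 4: N + V ≡ J (mod 10)] column 4 reads N+V+carry(0)=J with N=2, J=9; with digits 0,2,3,4,5,6,8,9 already taken and all letters distinct, the only value for V is 7. So V=7.
Step 10. [col 6: A + W ≡ V (mod 10)] from column 6 (A=5, V=7, carry-in 1, digits 0,2,3,4,5,6,7,8,9 already taken and all letters distinct): W must equal 1, so W=1.

Answer: A=5, E=8, J=9, N=2, T=0, U=3, V=7, W=1, X=6, Y=4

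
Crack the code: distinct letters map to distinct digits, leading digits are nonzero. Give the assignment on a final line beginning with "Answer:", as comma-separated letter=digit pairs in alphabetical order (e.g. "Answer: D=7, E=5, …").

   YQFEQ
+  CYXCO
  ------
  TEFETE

Step 1. [col 1: Q + O ≡ E (mod 10)] no forcing yet in column 1 (carry-in 0); E=5 is free and consistent — try it. So E=5.
Step 2. [col 1: Q + O ≡ E (mod 10)] Q=2 is one option consistent with column 1 (Q + O ≡ E (mod 10), carry-in 0) — take it. So Q=2.
Step 3. [col 1: Q + O ≡ E (mod 10)] column 1: given Q=2, E=5, carry-in 0, and digits 2,5 already taken and all letters distinct, Q+O≡E (mod 10) forces O=3 ⇒ O=3.
Step 4. [col 2: E + C ≡ T (mod 10)] C=6 is one option consistent with column 2 (E + C ≡ T (mod 10), carry-in 0) — take it, so C=6.
Step 5. [col 2: E + C ≡ T (mod 10)] in column 2 we have E+C≡T with carry-in 0; given E=5, C=6 and digits 2,3,5,6 already taken and all letters distinct, that pins T to 1. So T=1.
Step 6. [col 3: F + X ≡ E (mod 10)] several values work for F in column 3 (F + X ≡ E (mod 10), carry-in 1); try F=0 ⇒ F=0.
Step 7. [col 3: F + X ≡ E (mod 10)] in column 3 we have F+X≡E with carry-in 1; given F=0, E=5 and digits 0,1,2,3,5,6 already taken and all letters distinct, that pins X to 4 ⇒ X=4.
Step 8. [col 4: Q + Y ≡ F (mod 10)] from column 4 (Q=2, F=0, carry-in 0, digits 0,1,2,3,4,5,6 already taken and all letters distinct): Y must equal 8, so Y=8.

Answer: C=6, E=5, F=0, O=3, Q=2, T=1, X=4, Y=8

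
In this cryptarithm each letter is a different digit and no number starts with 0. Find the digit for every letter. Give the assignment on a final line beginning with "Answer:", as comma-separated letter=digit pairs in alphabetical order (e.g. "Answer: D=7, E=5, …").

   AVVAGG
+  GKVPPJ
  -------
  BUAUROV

Step 1. [col 1: G + J ≡ V (mod 10)] column 1 (G + J ≡ V (mod 10), carry-in 0) doesn't pin J yet; pick J=9 and continue, so J=9.
Step 2. [col 1: G + J ≡ V (mod 10)] V=6 is one option consistent with column 1 (G + J ≡ V (mod 10), carry-in 0) — take it ⇒ V=6.
Step 3. [B] B is the leading digit of a 7-digit sum of two 6-digit numbers; the final carry is exactly 1 ⇒ B=1.
Step 4. [col 1: G + J ≡ V (mod 10)] column 1: given J=9, V=6, carry-in 0, and digits 1,6,9 already taken and all letters distinct, G+J≡V (mod 10) forces G=7 ⇒ G=7.
Step 5. [col 2: G + P ≡ O (mod 10)] P=4 is one option consistent with column 2 (G + P ≡ O (mod 10), carry-in 1) — take it, so P=4.
Step 6. [col 2: G + P ≡ O (mod 10)] column 2: given G=7, P=4, carry-in 1, and digits 1,4,6,7,9 already taken and all letters distinct, G+P≡O (mod 10) forces O=2. So O=2.
Step 7. [col 3: A + P ≡ R (mod 10)] several values work for R in column 3 (A + P ≡ R (mod 10), carry-in 1); try R=0. So R=0.
Step 8. [col 3: A + P ≡ R (mod 10)] column 3 reads A+P+carry(1)=R with P=4, R=0; with digits 0,1,2,4,6,7,9 already taken and all letters distinct, the only value for A is 5, so A=5.
Step 9. [col 4: V + V ≡ U (mod 10)] in column 4 we have V+V≡U with carry-in 1; given V=6 and digits 0,1,2,4,5,6,7,9 already taken and all letters distinct, that pins U to 3, so U=3.
Step 10. [col 5: V + K ≡ A (mod 10)] column 5 reads V+K+carry(1)=A with V=6, A=5; with digits 0,1,2,3,4,5,6,7,9 already taken and all letters distinct, the only value for K is 8, so K=8.

Answer: A=5, B=1, G=7, J=9, K=8, O=2, P=4, R=0, U=3, V=6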